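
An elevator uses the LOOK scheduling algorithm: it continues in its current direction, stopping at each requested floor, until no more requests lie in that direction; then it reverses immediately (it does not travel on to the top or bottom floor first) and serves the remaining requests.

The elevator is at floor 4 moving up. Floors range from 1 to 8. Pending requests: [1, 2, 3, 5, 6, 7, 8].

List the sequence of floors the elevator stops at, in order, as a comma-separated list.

Current: 4, moving UP
Serve above first (ascending): [5, 6, 7, 8]
Then reverse, serve below (descending): [3, 2, 1]

Answer: 5, 6, 7, 8, 3, 2, 1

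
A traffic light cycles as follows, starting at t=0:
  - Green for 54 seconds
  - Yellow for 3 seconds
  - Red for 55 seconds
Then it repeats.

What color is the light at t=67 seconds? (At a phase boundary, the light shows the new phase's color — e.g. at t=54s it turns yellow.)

Cycle length = 54 + 3 + 55 = 112s
t = 67, phase_t = 67 mod 112 = 67
67 >= 57 → RED

Answer: red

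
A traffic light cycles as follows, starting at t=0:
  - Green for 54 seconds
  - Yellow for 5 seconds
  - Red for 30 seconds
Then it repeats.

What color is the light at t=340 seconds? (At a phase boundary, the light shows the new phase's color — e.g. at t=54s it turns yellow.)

Answer: red

Derivation:
Cycle length = 54 + 5 + 30 = 89s
t = 340, phase_t = 340 mod 89 = 73
73 >= 59 → RED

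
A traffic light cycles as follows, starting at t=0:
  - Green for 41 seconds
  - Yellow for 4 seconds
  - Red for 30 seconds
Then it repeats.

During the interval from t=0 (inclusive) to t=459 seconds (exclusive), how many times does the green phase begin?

Answer: 7

Derivation:
Cycle = 41+4+30 = 75s
green phase starts at t = k*75 + 0 for k=0,1,2,...
Need k*75+0 < 459 → k < 6.120
k ∈ {0, ..., 6} → 7 starts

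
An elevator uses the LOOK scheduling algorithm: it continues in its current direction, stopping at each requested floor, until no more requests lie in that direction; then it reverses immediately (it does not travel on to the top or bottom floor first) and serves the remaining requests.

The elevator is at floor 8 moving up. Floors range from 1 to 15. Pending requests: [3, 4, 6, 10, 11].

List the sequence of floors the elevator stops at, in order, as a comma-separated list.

Current: 8, moving UP
Serve above first (ascending): [10, 11]
Then reverse, serve below (descending): [6, 4, 3]

Answer: 10, 11, 6, 4, 3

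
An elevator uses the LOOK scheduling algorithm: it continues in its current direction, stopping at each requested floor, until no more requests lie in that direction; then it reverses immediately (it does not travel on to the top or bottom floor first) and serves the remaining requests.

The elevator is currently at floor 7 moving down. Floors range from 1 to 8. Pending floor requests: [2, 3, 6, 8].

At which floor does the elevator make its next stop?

Current floor: 7, direction: down
Requests above: [8]
Requests below: [2, 3, 6]
Moving down and requests lie below → nearest below is max([2, 3, 6]) = 6

Answer: 6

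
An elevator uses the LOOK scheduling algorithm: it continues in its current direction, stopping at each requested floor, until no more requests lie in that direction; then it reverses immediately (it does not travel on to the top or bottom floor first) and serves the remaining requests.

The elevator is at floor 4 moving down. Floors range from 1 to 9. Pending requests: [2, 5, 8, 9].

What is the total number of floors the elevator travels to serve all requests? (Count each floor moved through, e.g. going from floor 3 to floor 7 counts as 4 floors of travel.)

Answer: 9

Derivation:
Start at floor 4 moving down, LOOK stop order: [2, 5, 8, 9]
  4 → 2: |2-4| = 2, total = 2
  2 → 5: |5-2| = 3, total = 5
  5 → 8: |8-5| = 3, total = 8
  8 → 9: |9-8| = 1, total = 9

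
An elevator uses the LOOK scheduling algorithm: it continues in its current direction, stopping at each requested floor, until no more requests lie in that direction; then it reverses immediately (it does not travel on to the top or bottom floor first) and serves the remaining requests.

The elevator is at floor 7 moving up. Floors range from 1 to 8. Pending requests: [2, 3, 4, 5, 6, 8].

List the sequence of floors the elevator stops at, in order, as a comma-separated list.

Answer: 8, 6, 5, 4, 3, 2

Derivation:
Current: 7, moving UP
Serve above first (ascending): [8]
Then reverse, serve below (descending): [6, 5, 4, 3, 2]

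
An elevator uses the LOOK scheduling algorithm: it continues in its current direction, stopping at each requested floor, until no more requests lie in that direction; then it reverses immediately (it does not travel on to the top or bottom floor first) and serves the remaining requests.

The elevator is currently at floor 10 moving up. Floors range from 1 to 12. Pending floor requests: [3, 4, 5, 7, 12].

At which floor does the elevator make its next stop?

Answer: 12

Derivation:
Current floor: 10, direction: up
Requests above: [12]
Requests below: [3, 4, 5, 7]
Moving up and requests lie above → nearest above is min([12]) = 12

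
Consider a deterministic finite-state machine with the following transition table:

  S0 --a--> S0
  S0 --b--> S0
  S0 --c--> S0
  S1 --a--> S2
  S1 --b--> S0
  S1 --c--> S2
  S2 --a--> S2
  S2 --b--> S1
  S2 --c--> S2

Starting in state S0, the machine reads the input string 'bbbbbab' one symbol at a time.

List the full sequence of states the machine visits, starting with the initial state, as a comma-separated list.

Answer: S0, S0, S0, S0, S0, S0, S0, S0

Derivation:
Start: S0
  read 'b': S0 --b--> S0
  read 'b': S0 --b--> S0
  read 'b': S0 --b--> S0
  read 'b': S0 --b--> S0
  read 'b': S0 --b--> S0
  read 'a': S0 --a--> S0
  read 'b': S0 --b--> S0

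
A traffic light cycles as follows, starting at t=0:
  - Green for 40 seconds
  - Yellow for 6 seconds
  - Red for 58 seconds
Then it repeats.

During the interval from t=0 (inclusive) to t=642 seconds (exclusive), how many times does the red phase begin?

Answer: 6

Derivation:
Cycle = 40+6+58 = 104s
red phase starts at t = k*104 + 46 for k=0,1,2,...
Need k*104+46 < 642 → k < 5.731
k ∈ {0, ..., 5} → 6 starts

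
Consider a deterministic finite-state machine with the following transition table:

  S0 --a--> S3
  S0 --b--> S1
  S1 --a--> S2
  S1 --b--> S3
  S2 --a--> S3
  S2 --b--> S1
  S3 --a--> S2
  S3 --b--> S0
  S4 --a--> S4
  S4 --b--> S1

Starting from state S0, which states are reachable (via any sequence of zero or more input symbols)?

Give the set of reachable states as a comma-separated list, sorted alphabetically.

Answer: S0, S1, S2, S3

Derivation:
BFS from S0:
  visit S0: S0--a-->S3 (new), S0--b-->S1 (new)
  visit S3: S3--a-->S2 (new), S3--b-->S0 (seen)
  visit S1: S1--a-->S2 (seen), S1--b-->S3 (seen)
  visit S2: S2--a-->S3 (seen), S2--b-->S1 (seen)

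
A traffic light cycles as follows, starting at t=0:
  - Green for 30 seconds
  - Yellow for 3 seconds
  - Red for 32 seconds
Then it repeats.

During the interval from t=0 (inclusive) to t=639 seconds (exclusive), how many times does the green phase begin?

Answer: 10

Derivation:
Cycle = 30+3+32 = 65s
green phase starts at t = k*65 + 0 for k=0,1,2,...
Need k*65+0 < 639 → k < 9.831
k ∈ {0, ..., 9} → 10 starts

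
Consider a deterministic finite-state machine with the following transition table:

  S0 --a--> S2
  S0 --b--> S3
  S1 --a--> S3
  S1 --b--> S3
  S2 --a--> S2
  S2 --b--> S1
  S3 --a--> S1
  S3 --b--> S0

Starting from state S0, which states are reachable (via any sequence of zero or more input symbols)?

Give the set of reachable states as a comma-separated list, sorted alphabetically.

Answer: S0, S1, S2, S3

Derivation:
BFS from S0:
  visit S0: S0--a-->S2 (new), S0--b-->S3 (new)
  visit S2: S2--a-->S2 (seen), S2--b-->S1 (new)
  visit S3: S3--a-->S1 (seen), S3--b-->S0 (seen)
  visit S1: S1--a-->S3 (seen), S1--b-->S3 (seen)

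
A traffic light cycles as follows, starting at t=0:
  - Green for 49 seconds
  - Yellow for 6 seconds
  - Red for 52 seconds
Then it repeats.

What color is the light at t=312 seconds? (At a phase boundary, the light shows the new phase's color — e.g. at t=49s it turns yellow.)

Answer: red

Derivation:
Cycle length = 49 + 6 + 52 = 107s
t = 312, phase_t = 312 mod 107 = 98
98 >= 55 → RED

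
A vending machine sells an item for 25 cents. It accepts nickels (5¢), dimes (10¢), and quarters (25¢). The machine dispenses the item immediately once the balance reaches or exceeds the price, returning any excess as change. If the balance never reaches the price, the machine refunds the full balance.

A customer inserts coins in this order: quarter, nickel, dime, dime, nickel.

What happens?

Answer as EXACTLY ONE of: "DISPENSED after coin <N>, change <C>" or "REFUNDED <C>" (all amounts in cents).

Price: 25¢
Coin 1 (quarter, 25¢): balance = 25¢
  → balance >= price → DISPENSE, change = 25 - 25 = 0¢

Answer: DISPENSED after coin 1, change 0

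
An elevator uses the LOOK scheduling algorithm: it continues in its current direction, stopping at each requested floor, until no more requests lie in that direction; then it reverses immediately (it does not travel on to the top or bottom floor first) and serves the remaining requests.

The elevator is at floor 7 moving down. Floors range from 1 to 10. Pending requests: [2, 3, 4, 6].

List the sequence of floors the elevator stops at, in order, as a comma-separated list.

Current: 7, moving DOWN
Serve below first (descending): [6, 4, 3, 2]
Then reverse, serve above (ascending): []

Answer: 6, 4, 3, 2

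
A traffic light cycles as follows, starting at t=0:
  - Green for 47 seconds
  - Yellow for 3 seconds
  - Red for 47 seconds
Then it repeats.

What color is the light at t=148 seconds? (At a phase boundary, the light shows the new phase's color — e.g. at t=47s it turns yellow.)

Answer: red

Derivation:
Cycle length = 47 + 3 + 47 = 97s
t = 148, phase_t = 148 mod 97 = 51
51 >= 50 → RED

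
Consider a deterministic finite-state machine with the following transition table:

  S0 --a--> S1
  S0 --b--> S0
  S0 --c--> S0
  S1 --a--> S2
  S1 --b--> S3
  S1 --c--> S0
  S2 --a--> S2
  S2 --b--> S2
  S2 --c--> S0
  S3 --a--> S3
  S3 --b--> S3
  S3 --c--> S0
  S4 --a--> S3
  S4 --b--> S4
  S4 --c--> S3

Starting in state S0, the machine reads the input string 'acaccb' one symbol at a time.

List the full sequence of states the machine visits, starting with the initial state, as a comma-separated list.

Start: S0
  read 'a': S0 --a--> S1
  read 'c': S1 --c--> S0
  read 'a': S0 --a--> S1
  read 'c': S1 --c--> S0
  read 'c': S0 --c--> S0
  read 'b': S0 --b--> S0

Answer: S0, S1, S0, S1, S0, S0, S0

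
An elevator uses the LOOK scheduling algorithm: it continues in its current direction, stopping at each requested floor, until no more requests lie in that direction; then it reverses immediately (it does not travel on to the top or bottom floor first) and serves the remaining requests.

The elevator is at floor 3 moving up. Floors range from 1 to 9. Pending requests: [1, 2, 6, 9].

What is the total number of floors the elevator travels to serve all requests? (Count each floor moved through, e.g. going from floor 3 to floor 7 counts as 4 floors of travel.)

Start at floor 3 moving up, LOOK stop order: [6, 9, 2, 1]
  3 → 6: |6-3| = 3, total = 3
  6 → 9: |9-6| = 3, total = 6
  9 → 2: |2-9| = 7, total = 13
  2 → 1: |1-2| = 1, total = 14

Answer: 14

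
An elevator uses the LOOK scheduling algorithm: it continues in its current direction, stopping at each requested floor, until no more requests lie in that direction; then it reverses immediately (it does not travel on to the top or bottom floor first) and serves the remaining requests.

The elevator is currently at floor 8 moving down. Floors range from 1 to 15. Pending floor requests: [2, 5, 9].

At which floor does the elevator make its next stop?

Answer: 5

Derivation:
Current floor: 8, direction: down
Requests above: [9]
Requests below: [2, 5]
Moving down and requests lie below → nearest below is max([2, 5]) = 5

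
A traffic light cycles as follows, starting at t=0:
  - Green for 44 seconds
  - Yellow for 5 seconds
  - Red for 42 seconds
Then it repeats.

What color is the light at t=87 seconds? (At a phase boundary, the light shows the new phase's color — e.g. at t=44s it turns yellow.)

Cycle length = 44 + 5 + 42 = 91s
t = 87, phase_t = 87 mod 91 = 87
87 >= 49 → RED

Answer: red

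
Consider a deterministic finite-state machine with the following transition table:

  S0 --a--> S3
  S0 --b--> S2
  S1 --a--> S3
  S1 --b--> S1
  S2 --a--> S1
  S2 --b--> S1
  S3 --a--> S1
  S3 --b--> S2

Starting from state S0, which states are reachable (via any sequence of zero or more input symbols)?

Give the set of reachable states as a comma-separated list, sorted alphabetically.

BFS from S0:
  visit S0: S0--a-->S3 (new), S0--b-->S2 (new)
  visit S3: S3--a-->S1 (new), S3--b-->S2 (seen)
  visit S2: S2--a-->S1 (seen), S2--b-->S1 (seen)
  visit S1: S1--a-->S3 (seen), S1--b-->S1 (seen)

Answer: S0, S1, S2, S3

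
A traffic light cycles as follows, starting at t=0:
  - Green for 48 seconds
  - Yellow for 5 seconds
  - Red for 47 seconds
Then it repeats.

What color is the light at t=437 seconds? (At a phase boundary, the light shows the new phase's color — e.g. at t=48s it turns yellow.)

Cycle length = 48 + 5 + 47 = 100s
t = 437, phase_t = 437 mod 100 = 37
37 < 48 (green end) → GREEN

Answer: green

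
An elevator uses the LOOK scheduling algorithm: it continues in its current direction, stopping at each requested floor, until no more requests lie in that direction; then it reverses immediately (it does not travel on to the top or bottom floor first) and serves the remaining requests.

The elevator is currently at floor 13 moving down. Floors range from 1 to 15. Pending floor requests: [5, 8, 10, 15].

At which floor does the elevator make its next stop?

Answer: 10

Derivation:
Current floor: 13, direction: down
Requests above: [15]
Requests below: [5, 8, 10]
Moving down and requests lie below → nearest below is max([5, 8, 10]) = 10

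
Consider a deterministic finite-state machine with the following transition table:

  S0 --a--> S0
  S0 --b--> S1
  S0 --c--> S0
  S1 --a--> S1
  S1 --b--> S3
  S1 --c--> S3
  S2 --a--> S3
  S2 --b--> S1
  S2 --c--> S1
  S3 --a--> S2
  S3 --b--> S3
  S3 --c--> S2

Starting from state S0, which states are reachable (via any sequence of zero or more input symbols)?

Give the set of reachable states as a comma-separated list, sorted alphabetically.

BFS from S0:
  visit S0: S0--a-->S0 (seen), S0--b-->S1 (new), S0--c-->S0 (seen)
  visit S1: S1--a-->S1 (seen), S1--b-->S3 (new), S1--c-->S3 (seen)
  visit S3: S3--a-->S2 (new), S3--b-->S3 (seen), S3--c-->S2 (seen)
  visit S2: S2--a-->S3 (seen), S2--b-->S1 (seen), S2--c-->S1 (seen)

Answer: S0, S1, S2, S3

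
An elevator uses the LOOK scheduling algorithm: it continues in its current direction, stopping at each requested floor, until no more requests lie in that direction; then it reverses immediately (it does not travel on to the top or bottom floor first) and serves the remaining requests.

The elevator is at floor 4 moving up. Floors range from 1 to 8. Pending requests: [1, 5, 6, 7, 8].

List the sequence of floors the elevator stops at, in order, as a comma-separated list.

Answer: 5, 6, 7, 8, 1

Derivation:
Current: 4, moving UP
Serve above first (ascending): [5, 6, 7, 8]
Then reverse, serve below (descending): [1]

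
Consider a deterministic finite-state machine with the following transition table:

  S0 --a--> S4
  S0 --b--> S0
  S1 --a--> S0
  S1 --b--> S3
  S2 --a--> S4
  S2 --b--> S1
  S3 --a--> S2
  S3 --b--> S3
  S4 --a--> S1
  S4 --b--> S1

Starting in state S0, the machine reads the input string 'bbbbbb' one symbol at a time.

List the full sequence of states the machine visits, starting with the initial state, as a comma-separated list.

Answer: S0, S0, S0, S0, S0, S0, S0

Derivation:
Start: S0
  read 'b': S0 --b--> S0
  read 'b': S0 --b--> S0
  read 'b': S0 --b--> S0
  read 'b': S0 --b--> S0
  read 'b': S0 --b--> S0
  read 'b': S0 --b--> S0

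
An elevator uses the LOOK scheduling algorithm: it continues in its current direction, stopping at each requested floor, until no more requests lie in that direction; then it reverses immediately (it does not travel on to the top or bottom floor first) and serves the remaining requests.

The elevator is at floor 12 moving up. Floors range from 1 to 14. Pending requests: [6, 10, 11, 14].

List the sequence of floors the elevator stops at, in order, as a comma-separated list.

Answer: 14, 11, 10, 6

Derivation:
Current: 12, moving UP
Serve above first (ascending): [14]
Then reverse, serve below (descending): [11, 10, 6]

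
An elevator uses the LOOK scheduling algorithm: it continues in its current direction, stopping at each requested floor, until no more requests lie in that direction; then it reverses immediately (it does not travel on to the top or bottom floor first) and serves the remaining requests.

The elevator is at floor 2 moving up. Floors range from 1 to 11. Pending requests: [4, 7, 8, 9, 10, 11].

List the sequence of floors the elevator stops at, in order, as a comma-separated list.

Answer: 4, 7, 8, 9, 10, 11

Derivation:
Current: 2, moving UP
Serve above first (ascending): [4, 7, 8, 9, 10, 11]
Then reverse, serve below (descending): []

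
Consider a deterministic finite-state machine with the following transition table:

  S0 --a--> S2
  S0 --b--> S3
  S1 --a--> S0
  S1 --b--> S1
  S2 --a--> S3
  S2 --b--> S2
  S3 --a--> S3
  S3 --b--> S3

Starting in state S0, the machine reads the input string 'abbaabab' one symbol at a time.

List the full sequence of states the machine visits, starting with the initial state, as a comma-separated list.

Start: S0
  read 'a': S0 --a--> S2
  read 'b': S2 --b--> S2
  read 'b': S2 --b--> S2
  read 'a': S2 --a--> S3
  read 'a': S3 --a--> S3
  read 'b': S3 --b--> S3
  read 'a': S3 --a--> S3
  read 'b': S3 --b--> S3

Answer: S0, S2, S2, S2, S3, S3, S3, S3, S3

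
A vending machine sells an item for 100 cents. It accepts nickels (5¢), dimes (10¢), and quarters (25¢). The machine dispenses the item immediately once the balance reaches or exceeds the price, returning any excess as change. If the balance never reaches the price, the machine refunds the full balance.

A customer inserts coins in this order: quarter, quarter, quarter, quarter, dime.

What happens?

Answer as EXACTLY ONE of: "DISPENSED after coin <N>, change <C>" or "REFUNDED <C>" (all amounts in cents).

Price: 100¢
Coin 1 (quarter, 25¢): balance = 25¢
Coin 2 (quarter, 25¢): balance = 50¢
Coin 3 (quarter, 25¢): balance = 75¢
Coin 4 (quarter, 25¢): balance = 100¢
  → balance >= price → DISPENSE, change = 100 - 100 = 0¢

Answer: DISPENSED after coin 4, change 0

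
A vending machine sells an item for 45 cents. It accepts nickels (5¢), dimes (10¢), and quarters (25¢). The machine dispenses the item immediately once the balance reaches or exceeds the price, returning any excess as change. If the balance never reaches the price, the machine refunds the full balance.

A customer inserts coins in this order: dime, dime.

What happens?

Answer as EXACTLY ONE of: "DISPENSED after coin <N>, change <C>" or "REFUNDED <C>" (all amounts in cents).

Price: 45¢
Coin 1 (dime, 10¢): balance = 10¢
Coin 2 (dime, 10¢): balance = 20¢
All coins inserted, balance 20¢ < price 45¢ → REFUND 20¢

Answer: REFUNDED 20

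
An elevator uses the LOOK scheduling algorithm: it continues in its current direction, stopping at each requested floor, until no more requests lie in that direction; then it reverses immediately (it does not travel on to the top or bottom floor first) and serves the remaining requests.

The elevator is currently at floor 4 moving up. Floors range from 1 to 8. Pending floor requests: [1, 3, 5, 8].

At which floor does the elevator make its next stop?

Answer: 5

Derivation:
Current floor: 4, direction: up
Requests above: [5, 8]
Requests below: [1, 3]
Moving up and requests lie above → nearest above is min([5, 8]) = 5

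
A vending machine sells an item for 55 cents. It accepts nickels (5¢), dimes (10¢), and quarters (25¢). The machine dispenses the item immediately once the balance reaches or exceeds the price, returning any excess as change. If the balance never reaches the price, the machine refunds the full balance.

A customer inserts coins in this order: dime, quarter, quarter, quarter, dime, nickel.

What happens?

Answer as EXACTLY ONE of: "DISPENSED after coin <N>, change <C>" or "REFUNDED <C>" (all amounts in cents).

Answer: DISPENSED after coin 3, change 5

Derivation:
Price: 55¢
Coin 1 (dime, 10¢): balance = 10¢
Coin 2 (quarter, 25¢): balance = 35¢
Coin 3 (quarter, 25¢): balance = 60¢
  → balance >= price → DISPENSE, change = 60 - 55 = 5¢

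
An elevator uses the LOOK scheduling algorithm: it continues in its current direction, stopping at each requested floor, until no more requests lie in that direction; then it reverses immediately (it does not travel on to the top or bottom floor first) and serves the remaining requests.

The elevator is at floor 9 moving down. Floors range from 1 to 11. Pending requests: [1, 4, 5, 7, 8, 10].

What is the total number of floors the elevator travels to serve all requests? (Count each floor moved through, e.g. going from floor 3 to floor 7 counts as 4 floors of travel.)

Answer: 17

Derivation:
Start at floor 9 moving down, LOOK stop order: [8, 7, 5, 4, 1, 10]
  9 → 8: |8-9| = 1, total = 1
  8 → 7: |7-8| = 1, total = 2
  7 → 5: |5-7| = 2, total = 4
  5 → 4: |4-5| = 1, total = 5
  4 → 1: |1-4| = 3, total = 8
  1 → 10: |10-1| = 9, total = 17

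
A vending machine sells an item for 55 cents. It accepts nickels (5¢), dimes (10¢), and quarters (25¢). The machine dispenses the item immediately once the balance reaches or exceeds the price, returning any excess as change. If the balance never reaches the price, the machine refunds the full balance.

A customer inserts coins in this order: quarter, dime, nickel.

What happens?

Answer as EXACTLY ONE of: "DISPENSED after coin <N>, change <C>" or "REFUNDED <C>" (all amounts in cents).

Answer: REFUNDED 40

Derivation:
Price: 55¢
Coin 1 (quarter, 25¢): balance = 25¢
Coin 2 (dime, 10¢): balance = 35¢
Coin 3 (nickel, 5¢): balance = 40¢
All coins inserted, balance 40¢ < price 55¢ → REFUND 40¢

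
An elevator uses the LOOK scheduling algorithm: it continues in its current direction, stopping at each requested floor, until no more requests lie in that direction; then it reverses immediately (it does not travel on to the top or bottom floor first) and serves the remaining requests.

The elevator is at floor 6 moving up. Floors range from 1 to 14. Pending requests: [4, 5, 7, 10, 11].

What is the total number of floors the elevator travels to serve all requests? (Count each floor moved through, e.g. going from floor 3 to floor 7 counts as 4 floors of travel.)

Answer: 12

Derivation:
Start at floor 6 moving up, LOOK stop order: [7, 10, 11, 5, 4]
  6 → 7: |7-6| = 1, total = 1
  7 → 10: |10-7| = 3, total = 4
  10 → 11: |11-10| = 1, total = 5
  11 → 5: |5-11| = 6, total = 11
  5 → 4: |4-5| = 1, total = 12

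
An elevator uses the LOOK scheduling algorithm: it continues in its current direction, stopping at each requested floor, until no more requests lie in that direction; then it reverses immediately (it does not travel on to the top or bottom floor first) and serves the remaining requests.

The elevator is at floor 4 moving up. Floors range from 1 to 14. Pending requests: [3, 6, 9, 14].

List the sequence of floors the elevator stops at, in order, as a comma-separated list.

Current: 4, moving UP
Serve above first (ascending): [6, 9, 14]
Then reverse, serve below (descending): [3]

Answer: 6, 9, 14, 3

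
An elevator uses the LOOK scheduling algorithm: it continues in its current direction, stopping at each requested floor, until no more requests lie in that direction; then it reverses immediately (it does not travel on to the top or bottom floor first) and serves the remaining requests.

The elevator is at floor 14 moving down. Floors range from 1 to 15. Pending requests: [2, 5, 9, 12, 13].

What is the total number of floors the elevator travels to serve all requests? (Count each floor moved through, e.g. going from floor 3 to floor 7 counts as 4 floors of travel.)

Answer: 12

Derivation:
Start at floor 14 moving down, LOOK stop order: [13, 12, 9, 5, 2]
  14 → 13: |13-14| = 1, total = 1
  13 → 12: |12-13| = 1, total = 2
  12 → 9: |9-12| = 3, total = 5
  9 → 5: |5-9| = 4, total = 9
  5 → 2: |2-5| = 3, total = 12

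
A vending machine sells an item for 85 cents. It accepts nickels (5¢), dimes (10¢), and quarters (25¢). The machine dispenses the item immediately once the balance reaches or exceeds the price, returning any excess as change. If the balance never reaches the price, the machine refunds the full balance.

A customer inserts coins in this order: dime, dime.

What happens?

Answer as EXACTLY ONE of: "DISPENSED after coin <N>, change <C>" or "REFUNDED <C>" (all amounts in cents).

Answer: REFUNDED 20

Derivation:
Price: 85¢
Coin 1 (dime, 10¢): balance = 10¢
Coin 2 (dime, 10¢): balance = 20¢
All coins inserted, balance 20¢ < price 85¢ → REFUND 20¢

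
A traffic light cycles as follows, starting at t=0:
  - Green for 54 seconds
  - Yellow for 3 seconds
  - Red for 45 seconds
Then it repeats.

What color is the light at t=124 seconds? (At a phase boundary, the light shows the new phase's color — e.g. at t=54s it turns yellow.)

Cycle length = 54 + 3 + 45 = 102s
t = 124, phase_t = 124 mod 102 = 22
22 < 54 (green end) → GREEN

Answer: green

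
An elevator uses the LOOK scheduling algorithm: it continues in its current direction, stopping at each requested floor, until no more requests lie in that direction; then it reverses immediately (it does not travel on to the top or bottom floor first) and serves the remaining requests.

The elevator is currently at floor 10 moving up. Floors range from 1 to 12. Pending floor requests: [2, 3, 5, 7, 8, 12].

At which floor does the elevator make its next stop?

Answer: 12

Derivation:
Current floor: 10, direction: up
Requests above: [12]
Requests below: [2, 3, 5, 7, 8]
Moving up and requests lie above → nearest above is min([12]) = 12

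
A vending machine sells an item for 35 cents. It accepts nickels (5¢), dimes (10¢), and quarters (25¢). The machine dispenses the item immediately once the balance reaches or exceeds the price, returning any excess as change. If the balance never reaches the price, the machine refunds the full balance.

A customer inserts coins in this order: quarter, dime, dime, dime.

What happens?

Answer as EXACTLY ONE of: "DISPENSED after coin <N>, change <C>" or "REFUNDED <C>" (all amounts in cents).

Answer: DISPENSED after coin 2, change 0

Derivation:
Price: 35¢
Coin 1 (quarter, 25¢): balance = 25¢
Coin 2 (dime, 10¢): balance = 35¢
  → balance >= price → DISPENSE, change = 35 - 35 = 0¢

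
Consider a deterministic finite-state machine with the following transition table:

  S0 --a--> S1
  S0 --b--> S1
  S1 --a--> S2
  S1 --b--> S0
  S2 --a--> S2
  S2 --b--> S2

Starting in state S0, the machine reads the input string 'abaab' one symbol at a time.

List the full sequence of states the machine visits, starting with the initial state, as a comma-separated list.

Answer: S0, S1, S0, S1, S2, S2

Derivation:
Start: S0
  read 'a': S0 --a--> S1
  read 'b': S1 --b--> S0
  read 'a': S0 --a--> S1
  read 'a': S1 --a--> S2
  read 'b': S2 --b--> S2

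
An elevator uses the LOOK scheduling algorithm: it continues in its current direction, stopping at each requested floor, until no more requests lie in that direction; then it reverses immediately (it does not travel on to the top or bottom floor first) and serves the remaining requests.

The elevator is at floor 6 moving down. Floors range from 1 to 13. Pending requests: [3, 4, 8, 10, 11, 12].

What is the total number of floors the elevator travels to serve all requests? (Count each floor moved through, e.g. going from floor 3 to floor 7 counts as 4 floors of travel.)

Start at floor 6 moving down, LOOK stop order: [4, 3, 8, 10, 11, 12]
  6 → 4: |4-6| = 2, total = 2
  4 → 3: |3-4| = 1, total = 3
  3 → 8: |8-3| = 5, total = 8
  8 → 10: |10-8| = 2, total = 10
  10 → 11: |11-10| = 1, total = 11
  11 → 12: |12-11| = 1, total = 12

Answer: 12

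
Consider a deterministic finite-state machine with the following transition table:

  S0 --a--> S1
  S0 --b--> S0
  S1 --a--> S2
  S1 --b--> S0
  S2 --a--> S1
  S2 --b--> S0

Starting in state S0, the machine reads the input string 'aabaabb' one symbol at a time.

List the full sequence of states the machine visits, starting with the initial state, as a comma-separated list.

Start: S0
  read 'a': S0 --a--> S1
  read 'a': S1 --a--> S2
  read 'b': S2 --b--> S0
  read 'a': S0 --a--> S1
  read 'a': S1 --a--> S2
  read 'b': S2 --b--> S0
  read 'b': S0 --b--> S0

Answer: S0, S1, S2, S0, S1, S2, S0, S0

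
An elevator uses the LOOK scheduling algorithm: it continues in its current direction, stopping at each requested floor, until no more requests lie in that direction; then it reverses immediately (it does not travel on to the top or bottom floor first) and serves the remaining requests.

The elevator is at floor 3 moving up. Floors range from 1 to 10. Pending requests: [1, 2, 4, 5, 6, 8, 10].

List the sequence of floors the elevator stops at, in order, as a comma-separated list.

Answer: 4, 5, 6, 8, 10, 2, 1

Derivation:
Current: 3, moving UP
Serve above first (ascending): [4, 5, 6, 8, 10]
Then reverse, serve below (descending): [2, 1]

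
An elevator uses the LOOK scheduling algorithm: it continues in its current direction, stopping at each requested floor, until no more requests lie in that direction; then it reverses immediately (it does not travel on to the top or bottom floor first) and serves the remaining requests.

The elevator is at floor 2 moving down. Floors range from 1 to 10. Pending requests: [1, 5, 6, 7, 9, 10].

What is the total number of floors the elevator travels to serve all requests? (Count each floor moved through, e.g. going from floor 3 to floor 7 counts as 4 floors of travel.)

Answer: 10

Derivation:
Start at floor 2 moving down, LOOK stop order: [1, 5, 6, 7, 9, 10]
  2 → 1: |1-2| = 1, total = 1
  1 → 5: |5-1| = 4, total = 5
  5 → 6: |6-5| = 1, total = 6
  6 → 7: |7-6| = 1, total = 7
  7 → 9: |9-7| = 2, total = 9
  9 → 10: |10-9| = 1, total = 10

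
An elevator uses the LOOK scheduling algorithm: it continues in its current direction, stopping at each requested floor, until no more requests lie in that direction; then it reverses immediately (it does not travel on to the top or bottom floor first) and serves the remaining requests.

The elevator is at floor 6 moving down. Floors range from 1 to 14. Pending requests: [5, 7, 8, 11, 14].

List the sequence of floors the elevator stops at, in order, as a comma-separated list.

Current: 6, moving DOWN
Serve below first (descending): [5]
Then reverse, serve above (ascending): [7, 8, 11, 14]

Answer: 5, 7, 8, 11, 14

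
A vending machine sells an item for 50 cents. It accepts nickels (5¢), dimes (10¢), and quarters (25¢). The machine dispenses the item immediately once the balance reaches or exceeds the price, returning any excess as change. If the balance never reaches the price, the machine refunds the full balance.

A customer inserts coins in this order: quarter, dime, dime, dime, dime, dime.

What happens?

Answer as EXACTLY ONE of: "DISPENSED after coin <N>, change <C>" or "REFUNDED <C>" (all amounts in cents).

Price: 50¢
Coin 1 (quarter, 25¢): balance = 25¢
Coin 2 (dime, 10¢): balance = 35¢
Coin 3 (dime, 10¢): balance = 45¢
Coin 4 (dime, 10¢): balance = 55¢
  → balance >= price → DISPENSE, change = 55 - 50 = 5¢

Answer: DISPENSED after coin 4, change 5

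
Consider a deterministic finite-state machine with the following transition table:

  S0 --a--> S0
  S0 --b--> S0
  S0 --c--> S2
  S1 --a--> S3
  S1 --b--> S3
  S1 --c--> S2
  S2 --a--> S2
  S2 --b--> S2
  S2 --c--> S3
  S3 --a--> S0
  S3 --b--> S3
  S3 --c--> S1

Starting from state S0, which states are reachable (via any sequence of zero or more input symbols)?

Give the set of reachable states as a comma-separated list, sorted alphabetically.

Answer: S0, S1, S2, S3

Derivation:
BFS from S0:
  visit S0: S0--a-->S0 (seen), S0--b-->S0 (seen), S0--c-->S2 (new)
  visit S2: S2--a-->S2 (seen), S2--b-->S2 (seen), S2--c-->S3 (new)
  visit S3: S3--a-->S0 (seen), S3--b-->S3 (seen), S3--c-->S1 (new)
  visit S1: S1--a-->S3 (seen), S1--b-->S3 (seen), S1--c-->S2 (seen)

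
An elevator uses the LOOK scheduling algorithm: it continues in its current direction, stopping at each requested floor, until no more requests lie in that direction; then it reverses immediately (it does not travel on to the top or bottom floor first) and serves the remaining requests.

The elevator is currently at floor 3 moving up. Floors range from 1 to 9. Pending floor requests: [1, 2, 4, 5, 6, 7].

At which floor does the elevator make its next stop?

Current floor: 3, direction: up
Requests above: [4, 5, 6, 7]
Requests below: [1, 2]
Moving up and requests lie above → nearest above is min([4, 5, 6, 7]) = 4

Answer: 4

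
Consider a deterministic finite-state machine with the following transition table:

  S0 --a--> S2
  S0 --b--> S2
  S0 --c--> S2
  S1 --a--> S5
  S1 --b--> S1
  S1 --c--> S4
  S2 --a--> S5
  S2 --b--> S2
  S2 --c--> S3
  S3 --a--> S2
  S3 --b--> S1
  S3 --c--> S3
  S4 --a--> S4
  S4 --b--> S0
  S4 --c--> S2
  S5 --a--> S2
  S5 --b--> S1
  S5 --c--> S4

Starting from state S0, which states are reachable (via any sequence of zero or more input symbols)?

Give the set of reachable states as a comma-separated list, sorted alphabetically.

BFS from S0:
  visit S0: S0--a-->S2 (new), S0--b-->S2 (seen), S0--c-->S2 (seen)
  visit S2: S2--a-->S5 (new), S2--b-->S2 (seen), S2--c-->S3 (new)
  visit S5: S5--a-->S2 (seen), S5--b-->S1 (new), S5--c-->S4 (new)
  visit S3: S3--a-->S2 (seen), S3--b-->S1 (seen), S3--c-->S3 (seen)
  visit S1: S1--a-->S5 (seen), S1--b-->S1 (seen), S1--c-->S4 (seen)
  visit S4: S4--a-->S4 (seen), S4--b-->S0 (seen), S4--c-->S2 (seen)

Answer: S0, S1, S2, S3, S4, S5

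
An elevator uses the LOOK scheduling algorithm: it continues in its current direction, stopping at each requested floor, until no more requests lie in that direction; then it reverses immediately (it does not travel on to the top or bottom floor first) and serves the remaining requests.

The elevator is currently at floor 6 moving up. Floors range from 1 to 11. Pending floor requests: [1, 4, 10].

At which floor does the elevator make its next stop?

Answer: 10

Derivation:
Current floor: 6, direction: up
Requests above: [10]
Requests below: [1, 4]
Moving up and requests lie above → nearest above is min([10]) = 10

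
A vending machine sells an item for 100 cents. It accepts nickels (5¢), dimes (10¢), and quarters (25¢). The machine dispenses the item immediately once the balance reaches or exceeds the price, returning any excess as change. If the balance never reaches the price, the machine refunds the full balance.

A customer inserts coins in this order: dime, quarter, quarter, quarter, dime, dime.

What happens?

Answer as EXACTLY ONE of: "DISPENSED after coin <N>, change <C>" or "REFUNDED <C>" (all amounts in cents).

Price: 100¢
Coin 1 (dime, 10¢): balance = 10¢
Coin 2 (quarter, 25¢): balance = 35¢
Coin 3 (quarter, 25¢): balance = 60¢
Coin 4 (quarter, 25¢): balance = 85¢
Coin 5 (dime, 10¢): balance = 95¢
Coin 6 (dime, 10¢): balance = 105¢
  → balance >= price → DISPENSE, change = 105 - 100 = 5¢

Answer: DISPENSED after coin 6, change 5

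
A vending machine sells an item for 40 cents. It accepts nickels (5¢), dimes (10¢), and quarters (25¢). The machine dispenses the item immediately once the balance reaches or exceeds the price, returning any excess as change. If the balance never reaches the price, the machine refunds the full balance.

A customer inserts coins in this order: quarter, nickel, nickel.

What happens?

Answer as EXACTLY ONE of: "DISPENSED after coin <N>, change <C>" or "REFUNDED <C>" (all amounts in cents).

Price: 40¢
Coin 1 (quarter, 25¢): balance = 25¢
Coin 2 (nickel, 5¢): balance = 30¢
Coin 3 (nickel, 5¢): balance = 35¢
All coins inserted, balance 35¢ < price 40¢ → REFUND 35¢

Answer: REFUNDED 35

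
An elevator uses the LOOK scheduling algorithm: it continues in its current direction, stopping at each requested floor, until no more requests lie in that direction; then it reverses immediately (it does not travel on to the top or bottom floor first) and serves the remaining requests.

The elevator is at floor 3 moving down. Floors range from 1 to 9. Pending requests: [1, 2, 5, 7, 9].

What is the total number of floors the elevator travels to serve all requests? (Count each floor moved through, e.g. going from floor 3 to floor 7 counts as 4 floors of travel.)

Start at floor 3 moving down, LOOK stop order: [2, 1, 5, 7, 9]
  3 → 2: |2-3| = 1, total = 1
  2 → 1: |1-2| = 1, total = 2
  1 → 5: |5-1| = 4, total = 6
  5 → 7: |7-5| = 2, total = 8
  7 → 9: |9-7| = 2, total = 10

Answer: 10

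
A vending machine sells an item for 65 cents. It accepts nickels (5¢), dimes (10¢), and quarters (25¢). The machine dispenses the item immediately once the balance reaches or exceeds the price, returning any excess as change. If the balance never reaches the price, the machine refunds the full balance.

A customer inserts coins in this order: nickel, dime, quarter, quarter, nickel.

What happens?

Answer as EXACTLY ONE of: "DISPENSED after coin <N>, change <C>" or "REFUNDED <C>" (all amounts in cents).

Answer: DISPENSED after coin 4, change 0

Derivation:
Price: 65¢
Coin 1 (nickel, 5¢): balance = 5¢
Coin 2 (dime, 10¢): balance = 15¢
Coin 3 (quarter, 25¢): balance = 40¢
Coin 4 (quarter, 25¢): balance = 65¢
  → balance >= price → DISPENSE, change = 65 - 65 = 0¢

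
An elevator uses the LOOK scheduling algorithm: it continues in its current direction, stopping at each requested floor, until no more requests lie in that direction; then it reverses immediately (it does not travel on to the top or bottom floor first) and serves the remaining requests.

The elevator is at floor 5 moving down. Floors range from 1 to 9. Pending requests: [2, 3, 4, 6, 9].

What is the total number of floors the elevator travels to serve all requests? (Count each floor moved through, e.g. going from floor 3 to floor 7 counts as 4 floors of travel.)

Answer: 10

Derivation:
Start at floor 5 moving down, LOOK stop order: [4, 3, 2, 6, 9]
  5 → 4: |4-5| = 1, total = 1
  4 → 3: |3-4| = 1, total = 2
  3 → 2: |2-3| = 1, total = 3
  2 → 6: |6-2| = 4, total = 7
  6 → 9: |9-6| = 3, total = 10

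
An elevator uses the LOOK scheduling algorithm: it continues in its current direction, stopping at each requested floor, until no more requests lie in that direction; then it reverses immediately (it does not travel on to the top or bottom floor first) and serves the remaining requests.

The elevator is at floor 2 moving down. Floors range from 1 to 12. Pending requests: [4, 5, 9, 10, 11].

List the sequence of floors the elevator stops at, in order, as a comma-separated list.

Current: 2, moving DOWN
Serve below first (descending): []
Then reverse, serve above (ascending): [4, 5, 9, 10, 11]

Answer: 4, 5, 9, 10, 11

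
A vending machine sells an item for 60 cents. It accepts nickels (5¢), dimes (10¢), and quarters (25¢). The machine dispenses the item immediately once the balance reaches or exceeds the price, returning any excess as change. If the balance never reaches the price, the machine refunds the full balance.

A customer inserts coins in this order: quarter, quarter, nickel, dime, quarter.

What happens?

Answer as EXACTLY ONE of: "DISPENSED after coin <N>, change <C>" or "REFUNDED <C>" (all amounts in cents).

Answer: DISPENSED after coin 4, change 5

Derivation:
Price: 60¢
Coin 1 (quarter, 25¢): balance = 25¢
Coin 2 (quarter, 25¢): balance = 50¢
Coin 3 (nickel, 5¢): balance = 55¢
Coin 4 (dime, 10¢): balance = 65¢
  → balance >= price → DISPENSE, change = 65 - 60 = 5¢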